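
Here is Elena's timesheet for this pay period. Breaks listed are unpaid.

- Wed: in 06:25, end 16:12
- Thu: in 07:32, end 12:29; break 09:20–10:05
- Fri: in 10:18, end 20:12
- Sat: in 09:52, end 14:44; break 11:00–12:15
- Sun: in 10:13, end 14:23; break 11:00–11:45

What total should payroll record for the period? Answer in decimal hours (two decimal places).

30.92 hours

Wed: 06:25–16:12 = 9 h 47 min
Thu: 07:32–12:29 = 4 h 57 min; less 45 min break → 4 h 12 min
Fri: 10:18–20:12 = 9 h 54 min
Sat: 09:52–14:44 = 4 h 52 min; less 75 min break → 3 h 37 min
Sun: 10:13–14:23 = 4 h 10 min; less 45 min break → 3 h 25 min
Total: 9 h 47 min + 4 h 12 min + 9 h 54 min + 3 h 37 min + 3 h 25 min = 30 h 55 min.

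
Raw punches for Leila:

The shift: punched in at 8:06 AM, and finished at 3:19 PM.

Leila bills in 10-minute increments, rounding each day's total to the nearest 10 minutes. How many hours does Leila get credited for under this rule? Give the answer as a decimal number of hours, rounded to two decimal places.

The shift: 8:06 AM–3:19 PM = 7 h 13 min → rounds to 7 h 10 min

7.17 hours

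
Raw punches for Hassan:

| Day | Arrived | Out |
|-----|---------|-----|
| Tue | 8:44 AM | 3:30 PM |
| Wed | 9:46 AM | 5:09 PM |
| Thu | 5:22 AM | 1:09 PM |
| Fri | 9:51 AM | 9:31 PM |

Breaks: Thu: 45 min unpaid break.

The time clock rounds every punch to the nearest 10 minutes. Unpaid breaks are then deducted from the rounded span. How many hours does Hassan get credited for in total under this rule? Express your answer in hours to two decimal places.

Tue: in 8:44 AM→8:40 AM, out 3:30 PM→3:30 PM; 6 h 50 min
Wed: in 9:46 AM→9:50 AM, out 5:09 PM→5:10 PM; 7 h 20 min
Thu: in 5:22 AM→5:20 AM, out 1:09 PM→1:10 PM; 7 h 50 min − 45 min = 7 h 5 min
Fri: in 9:51 AM→9:50 AM, out 9:31 PM→9:30 PM; 11 h 40 min
Total credited: 32 h 55 min.

32.92 hours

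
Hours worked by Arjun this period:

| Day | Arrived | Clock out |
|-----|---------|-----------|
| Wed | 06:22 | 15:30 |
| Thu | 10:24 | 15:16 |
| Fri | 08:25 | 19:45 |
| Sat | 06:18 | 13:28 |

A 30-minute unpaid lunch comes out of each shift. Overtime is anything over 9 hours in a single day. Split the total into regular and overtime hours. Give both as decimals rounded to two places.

Regular 28.67 hours, overtime 1.83 hours

Wed: 06:22–15:30 = 9 h 8 min; less 30 min break → 8 h 38 min
Thu: 10:24–15:16 = 4 h 52 min; less 30 min break → 4 h 22 min
Fri: 08:25–19:45 = 11 h 20 min; less 30 min break → 10 h 50 min
Sat: 06:18–13:28 = 7 h 10 min; less 30 min break → 6 h 40 min
Wed reg 8 h 38 min / OT 0 h 0 min; Thu reg 4 h 22 min / OT 0 h 0 min; Fri reg 9 h 0 min / OT 1 h 50 min; Sat reg 6 h 40 min / OT 0 h 0 min.
Totals: regular 28 h 40 min, overtime 1 h 50 min.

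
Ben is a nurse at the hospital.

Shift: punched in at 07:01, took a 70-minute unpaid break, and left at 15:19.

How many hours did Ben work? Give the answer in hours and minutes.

Shift: 07:01–15:19 = 8 h 18 min; less 70 min break → 7 h 8 min

7 h 8 min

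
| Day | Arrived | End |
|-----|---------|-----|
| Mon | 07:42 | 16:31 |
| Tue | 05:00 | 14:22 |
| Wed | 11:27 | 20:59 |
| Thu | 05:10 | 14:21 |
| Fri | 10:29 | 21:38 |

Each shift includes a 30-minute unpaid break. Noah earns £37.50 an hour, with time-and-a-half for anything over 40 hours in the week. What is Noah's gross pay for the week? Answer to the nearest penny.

£1812.19

Mon: 07:42–16:31 = 8 h 49 min; less 30 min break → 8 h 19 min
Tue: 05:00–14:22 = 9 h 22 min; less 30 min break → 8 h 52 min
Wed: 11:27–20:59 = 9 h 32 min; less 30 min break → 9 h 2 min
Thu: 05:10–14:21 = 9 h 11 min; less 30 min break → 8 h 41 min
Fri: 10:29–21:38 = 11 h 9 min; less 30 min break → 10 h 39 min
Total worked: 45 h 33 min = 2733 min.
Regular 40 h 0 min = 2400 min at £37.50/h; overtime 5 h 33 min = 333 min at £56.25/h.
Pay = (2400 × £37.50 + 333 × £56.25) ÷ 60 = £1812.19.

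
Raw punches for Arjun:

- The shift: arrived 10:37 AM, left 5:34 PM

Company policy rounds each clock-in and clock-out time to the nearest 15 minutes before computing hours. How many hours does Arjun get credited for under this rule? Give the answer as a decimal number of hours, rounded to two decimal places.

7.00 hours

The shift: in 10:37 AM→10:30 AM, out 5:34 PM→5:30 PM; 7 h 0 min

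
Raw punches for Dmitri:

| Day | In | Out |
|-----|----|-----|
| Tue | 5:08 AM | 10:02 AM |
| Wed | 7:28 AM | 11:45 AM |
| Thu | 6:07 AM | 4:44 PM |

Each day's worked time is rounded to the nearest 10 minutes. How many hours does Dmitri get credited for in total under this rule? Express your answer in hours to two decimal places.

19.83 hours

Tue: 5:08 AM–10:02 AM = 4 h 54 min → rounds to 4 h 50 min
Wed: 7:28 AM–11:45 AM = 4 h 17 min → rounds to 4 h 20 min
Thu: 6:07 AM–4:44 PM = 10 h 37 min → rounds to 10 h 40 min
Total credited: 19 h 50 min.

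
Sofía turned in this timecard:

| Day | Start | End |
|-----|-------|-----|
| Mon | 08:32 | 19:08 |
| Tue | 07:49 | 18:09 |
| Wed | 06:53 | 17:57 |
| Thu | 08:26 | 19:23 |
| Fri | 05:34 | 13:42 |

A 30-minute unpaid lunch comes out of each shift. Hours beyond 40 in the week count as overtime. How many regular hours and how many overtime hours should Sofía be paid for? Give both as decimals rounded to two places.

Regular 40.00 hours, overtime 8.58 hours

Mon: 08:32–19:08 = 10 h 36 min; less 30 min break → 10 h 6 min
Tue: 07:49–18:09 = 10 h 20 min; less 30 min break → 9 h 50 min
Wed: 06:53–17:57 = 11 h 4 min; less 30 min break → 10 h 34 min
Thu: 08:26–19:23 = 10 h 57 min; less 30 min break → 10 h 27 min
Fri: 05:34–13:42 = 8 h 8 min; less 30 min break → 7 h 38 min
Total worked: 48 h 35 min = 48.58 h.
Threshold 40 h → overtime 8 h 35 min, regular 40 h 0 min.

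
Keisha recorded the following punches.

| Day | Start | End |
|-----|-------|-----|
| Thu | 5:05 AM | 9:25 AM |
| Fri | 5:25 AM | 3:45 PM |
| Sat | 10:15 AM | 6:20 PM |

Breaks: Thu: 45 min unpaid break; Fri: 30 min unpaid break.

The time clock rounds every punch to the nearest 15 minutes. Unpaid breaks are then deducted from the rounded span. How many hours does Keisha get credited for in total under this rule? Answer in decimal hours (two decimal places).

Thu: in 5:05 AM→5:00 AM, out 9:25 AM→9:30 AM; 4 h 30 min − 45 min = 3 h 45 min
Fri: in 5:25 AM→5:30 AM, out 3:45 PM→3:45 PM; 10 h 15 min − 30 min = 9 h 45 min
Sat: in 10:15 AM→10:15 AM, out 6:20 PM→6:15 PM; 8 h 0 min
Total credited: 21 h 30 min.

21.50 hours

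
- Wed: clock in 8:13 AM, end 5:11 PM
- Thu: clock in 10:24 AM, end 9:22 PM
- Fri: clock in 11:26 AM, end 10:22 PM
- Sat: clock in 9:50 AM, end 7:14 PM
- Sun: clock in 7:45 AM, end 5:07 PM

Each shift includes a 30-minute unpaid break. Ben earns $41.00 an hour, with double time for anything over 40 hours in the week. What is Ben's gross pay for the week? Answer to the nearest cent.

Wed: 8:13 AM–5:11 PM = 8 h 58 min; less 30 min break → 8 h 28 min
Thu: 10:24 AM–9:22 PM = 10 h 58 min; less 30 min break → 10 h 28 min
Fri: 11:26 AM–10:22 PM = 10 h 56 min; less 30 min break → 10 h 26 min
Sat: 9:50 AM–7:14 PM = 9 h 24 min; less 30 min break → 8 h 54 min
Sun: 7:45 AM–5:07 PM = 9 h 22 min; less 30 min break → 8 h 52 min
Total worked: 47 h 8 min = 2828 min.
Regular 40 h 0 min = 2400 min at $41.00/h; overtime 7 h 8 min = 428 min at $82.00/h.
Pay = (2400 × $41.00 + 428 × $82.00) ÷ 60 = $2224.93.

$2224.93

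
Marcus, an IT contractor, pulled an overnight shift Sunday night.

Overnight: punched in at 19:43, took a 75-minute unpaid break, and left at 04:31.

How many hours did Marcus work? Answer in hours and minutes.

Overnight: 19:43 → midnight = 4 h 17 min; midnight → 04:31 = 4 h 31 min; span 8 h 48 min; less 75 min break → 7 h 33 min

7 h 33 min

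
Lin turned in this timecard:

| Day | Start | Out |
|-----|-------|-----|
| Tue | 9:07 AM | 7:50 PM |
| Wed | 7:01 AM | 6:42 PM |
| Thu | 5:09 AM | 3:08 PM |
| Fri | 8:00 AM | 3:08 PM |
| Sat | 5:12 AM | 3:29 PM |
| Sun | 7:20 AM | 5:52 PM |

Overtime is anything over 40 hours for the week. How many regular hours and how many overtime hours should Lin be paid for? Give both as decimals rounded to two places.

Regular 40.00 hours, overtime 20.33 hours

Tue: 9:07 AM–7:50 PM = 10 h 43 min
Wed: 7:01 AM–6:42 PM = 11 h 41 min
Thu: 5:09 AM–3:08 PM = 9 h 59 min
Fri: 8:00 AM–3:08 PM = 7 h 8 min
Sat: 5:12 AM–3:29 PM = 10 h 17 min
Sun: 7:20 AM–5:52 PM = 10 h 32 min
Total worked: 60 h 20 min = 60.33 h.
Threshold 40 h → overtime 20 h 20 min, regular 40 h 0 min.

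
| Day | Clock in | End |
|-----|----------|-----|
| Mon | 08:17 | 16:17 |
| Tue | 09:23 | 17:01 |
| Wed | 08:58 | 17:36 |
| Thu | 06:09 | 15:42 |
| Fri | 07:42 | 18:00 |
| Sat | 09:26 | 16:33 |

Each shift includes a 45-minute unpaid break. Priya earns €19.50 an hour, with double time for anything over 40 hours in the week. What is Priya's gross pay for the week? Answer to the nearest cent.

Mon: 08:17–16:17 = 8 h 0 min; less 45 min break → 7 h 15 min
Tue: 09:23–17:01 = 7 h 38 min; less 45 min break → 6 h 53 min
Wed: 08:58–17:36 = 8 h 38 min; less 45 min break → 7 h 53 min
Thu: 06:09–15:42 = 9 h 33 min; less 45 min break → 8 h 48 min
Fri: 07:42–18:00 = 10 h 18 min; less 45 min break → 9 h 33 min
Sat: 09:26–16:33 = 7 h 7 min; less 45 min break → 6 h 22 min
Total worked: 46 h 44 min = 2804 min.
Regular 40 h 0 min = 2400 min at €19.50/h; overtime 6 h 44 min = 404 min at €39.00/h.
Pay = (2400 × €19.50 + 404 × €39.00) ÷ 60 = €1042.60.

€1042.60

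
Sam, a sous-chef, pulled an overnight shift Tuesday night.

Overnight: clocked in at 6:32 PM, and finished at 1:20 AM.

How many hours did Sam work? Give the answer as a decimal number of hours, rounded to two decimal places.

6.80 hours

Overnight: 6:32 PM → midnight = 5 h 28 min; midnight → 1:20 AM = 1 h 20 min; span 6 h 48 min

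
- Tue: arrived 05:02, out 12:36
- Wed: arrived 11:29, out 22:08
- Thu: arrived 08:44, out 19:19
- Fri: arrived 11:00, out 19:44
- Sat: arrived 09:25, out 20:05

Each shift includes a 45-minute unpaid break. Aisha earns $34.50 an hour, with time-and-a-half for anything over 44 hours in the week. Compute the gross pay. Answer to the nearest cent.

$1541.29

Tue: 05:02–12:36 = 7 h 34 min; less 45 min break → 6 h 49 min
Wed: 11:29–22:08 = 10 h 39 min; less 45 min break → 9 h 54 min
Thu: 08:44–19:19 = 10 h 35 min; less 45 min break → 9 h 50 min
Fri: 11:00–19:44 = 8 h 44 min; less 45 min break → 7 h 59 min
Sat: 09:25–20:05 = 10 h 40 min; less 45 min break → 9 h 55 min
Total worked: 44 h 27 min = 2667 min.
Regular 44 h 0 min = 2640 min at $34.50/h; overtime 0 h 27 min = 27 min at $51.75/h.
Pay = (2640 × $34.50 + 27 × $51.75) ÷ 60 = $1541.29.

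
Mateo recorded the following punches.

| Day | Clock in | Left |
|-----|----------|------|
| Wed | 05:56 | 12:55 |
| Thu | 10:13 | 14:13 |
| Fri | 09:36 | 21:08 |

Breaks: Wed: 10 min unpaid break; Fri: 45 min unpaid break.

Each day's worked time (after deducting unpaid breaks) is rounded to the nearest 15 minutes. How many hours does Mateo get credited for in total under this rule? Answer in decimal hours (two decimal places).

21.50 hours

Wed: 05:56–12:55 = 6 h 59 min − 10 min = 6 h 49 min → rounds to 6 h 45 min
Thu: 10:13–14:13 = 4 h 0 min → rounds to 4 h 0 min
Fri: 09:36–21:08 = 11 h 32 min − 45 min = 10 h 47 min → rounds to 10 h 45 min
Total credited: 21 h 30 min.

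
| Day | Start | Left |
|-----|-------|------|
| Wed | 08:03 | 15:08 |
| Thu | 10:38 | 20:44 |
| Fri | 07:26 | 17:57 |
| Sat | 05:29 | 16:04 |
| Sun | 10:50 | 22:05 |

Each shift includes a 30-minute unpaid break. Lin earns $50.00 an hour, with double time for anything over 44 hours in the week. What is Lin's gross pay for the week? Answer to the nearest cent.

$2503.33

Wed: 08:03–15:08 = 7 h 5 min; less 30 min break → 6 h 35 min
Thu: 10:38–20:44 = 10 h 6 min; less 30 min break → 9 h 36 min
Fri: 07:26–17:57 = 10 h 31 min; less 30 min break → 10 h 1 min
Sat: 05:29–16:04 = 10 h 35 min; less 30 min break → 10 h 5 min
Sun: 10:50–22:05 = 11 h 15 min; less 30 min break → 10 h 45 min
Total worked: 47 h 2 min = 2822 min.
Regular 44 h 0 min = 2640 min at $50.00/h; overtime 3 h 2 min = 182 min at $100.00/h.
Pay = (2640 × $50.00 + 182 × $100.00) ÷ 60 = $2503.33.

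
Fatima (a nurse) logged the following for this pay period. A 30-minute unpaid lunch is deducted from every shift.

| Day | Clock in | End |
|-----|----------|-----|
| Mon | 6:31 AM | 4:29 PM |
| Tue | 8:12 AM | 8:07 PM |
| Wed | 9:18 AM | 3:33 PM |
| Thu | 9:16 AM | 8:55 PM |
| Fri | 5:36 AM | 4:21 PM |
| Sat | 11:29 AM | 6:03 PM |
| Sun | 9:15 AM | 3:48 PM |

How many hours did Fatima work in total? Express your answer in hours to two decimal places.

60.15 hours

Mon: 6:31 AM–4:29 PM = 9 h 58 min; less 30 min break → 9 h 28 min
Tue: 8:12 AM–8:07 PM = 11 h 55 min; less 30 min break → 11 h 25 min
Wed: 9:18 AM–3:33 PM = 6 h 15 min; less 30 min break → 5 h 45 min
Thu: 9:16 AM–8:55 PM = 11 h 39 min; less 30 min break → 11 h 9 min
Fri: 5:36 AM–4:21 PM = 10 h 45 min; less 30 min break → 10 h 15 min
Sat: 11:29 AM–6:03 PM = 6 h 34 min; less 30 min break → 6 h 4 min
Sun: 9:15 AM–3:48 PM = 6 h 33 min; less 30 min break → 6 h 3 min
Total: 9 h 28 min + 11 h 25 min + 5 h 45 min + 11 h 9 min + 10 h 15 min + 6 h 4 min + 6 h 3 min = 60 h 9 min.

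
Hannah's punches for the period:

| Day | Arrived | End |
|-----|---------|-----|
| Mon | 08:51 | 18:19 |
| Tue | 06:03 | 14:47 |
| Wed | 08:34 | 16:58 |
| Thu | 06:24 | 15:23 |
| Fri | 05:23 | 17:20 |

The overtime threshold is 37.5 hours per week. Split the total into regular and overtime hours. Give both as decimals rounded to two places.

Mon: 08:51–18:19 = 9 h 28 min
Tue: 06:03–14:47 = 8 h 44 min
Wed: 08:34–16:58 = 8 h 24 min
Thu: 06:24–15:23 = 8 h 59 min
Fri: 05:23–17:20 = 11 h 57 min
Total worked: 47 h 32 min = 47.53 h.
Threshold 37.5 h → overtime 10 h 2 min, regular 37 h 30 min.

Regular 37.50 hours, overtime 10.03 hours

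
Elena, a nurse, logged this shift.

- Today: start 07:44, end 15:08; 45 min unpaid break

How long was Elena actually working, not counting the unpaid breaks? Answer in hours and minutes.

Today: 07:44–15:08 = 7 h 24 min; less 45 min break → 6 h 39 min

6 h 39 min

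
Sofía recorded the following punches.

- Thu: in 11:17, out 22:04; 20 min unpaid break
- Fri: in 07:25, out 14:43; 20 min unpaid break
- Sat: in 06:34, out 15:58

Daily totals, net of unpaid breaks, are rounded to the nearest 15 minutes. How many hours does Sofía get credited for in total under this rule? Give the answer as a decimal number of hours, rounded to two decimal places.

27.00 hours

Thu: 11:17–22:04 = 10 h 47 min − 20 min = 10 h 27 min → rounds to 10 h 30 min
Fri: 07:25–14:43 = 7 h 18 min − 20 min = 6 h 58 min → rounds to 7 h 0 min
Sat: 06:34–15:58 = 9 h 24 min → rounds to 9 h 30 min
Total credited: 27 h 0 min.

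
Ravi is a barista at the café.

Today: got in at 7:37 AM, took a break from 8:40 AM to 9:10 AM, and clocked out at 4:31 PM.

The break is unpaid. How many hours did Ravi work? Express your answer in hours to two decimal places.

Today: 7:37 AM–4:31 PM = 8 h 54 min; less 30 min break → 8 h 24 min

8.40 hours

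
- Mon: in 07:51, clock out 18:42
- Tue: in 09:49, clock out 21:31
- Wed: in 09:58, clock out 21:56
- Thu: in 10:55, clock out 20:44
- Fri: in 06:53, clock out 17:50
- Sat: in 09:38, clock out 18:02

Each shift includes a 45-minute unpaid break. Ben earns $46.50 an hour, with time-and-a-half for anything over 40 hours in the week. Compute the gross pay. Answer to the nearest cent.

$3198.04

Mon: 07:51–18:42 = 10 h 51 min; less 45 min break → 10 h 6 min
Tue: 09:49–21:31 = 11 h 42 min; less 45 min break → 10 h 57 min
Wed: 09:58–21:56 = 11 h 58 min; less 45 min break → 11 h 13 min
Thu: 10:55–20:44 = 9 h 49 min; less 45 min break → 9 h 4 min
Fri: 06:53–17:50 = 10 h 57 min; less 45 min break → 10 h 12 min
Sat: 09:38–18:02 = 8 h 24 min; less 45 min break → 7 h 39 min
Total worked: 59 h 11 min = 3551 min.
Regular 40 h 0 min = 2400 min at $46.50/h; overtime 19 h 11 min = 1151 min at $69.75/h.
Pay = (2400 × $46.50 + 1151 × $69.75) ÷ 60 = $3198.04.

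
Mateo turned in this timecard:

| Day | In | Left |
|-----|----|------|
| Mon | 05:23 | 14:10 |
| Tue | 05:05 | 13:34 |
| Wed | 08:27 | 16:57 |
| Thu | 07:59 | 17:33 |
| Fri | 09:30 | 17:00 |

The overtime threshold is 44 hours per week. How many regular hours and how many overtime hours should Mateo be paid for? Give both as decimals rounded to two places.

Regular 42.83 hours, overtime 0.00 hours

Mon: 05:23–14:10 = 8 h 47 min
Tue: 05:05–13:34 = 8 h 29 min
Wed: 08:27–16:57 = 8 h 30 min
Thu: 07:59–17:33 = 9 h 34 min
Fri: 09:30–17:00 = 7 h 30 min
Total worked: 42 h 50 min = 42.83 h.
Threshold 44 h → overtime 0 h 0 min, regular 42 h 50 min.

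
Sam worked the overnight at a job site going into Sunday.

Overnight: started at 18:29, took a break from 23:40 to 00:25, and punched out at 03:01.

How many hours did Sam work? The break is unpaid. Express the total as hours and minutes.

Overnight: 18:29 → midnight = 5 h 31 min; midnight → 03:01 = 3 h 1 min; span 8 h 32 min; less 45 min break → 7 h 47 min

7 h 47 min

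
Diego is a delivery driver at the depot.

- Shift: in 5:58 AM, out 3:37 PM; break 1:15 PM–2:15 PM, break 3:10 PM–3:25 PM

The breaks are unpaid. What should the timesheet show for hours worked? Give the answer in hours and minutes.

Shift: 5:58 AM–3:37 PM = 9 h 39 min; less 75 min break → 8 h 24 min

8 h 24 min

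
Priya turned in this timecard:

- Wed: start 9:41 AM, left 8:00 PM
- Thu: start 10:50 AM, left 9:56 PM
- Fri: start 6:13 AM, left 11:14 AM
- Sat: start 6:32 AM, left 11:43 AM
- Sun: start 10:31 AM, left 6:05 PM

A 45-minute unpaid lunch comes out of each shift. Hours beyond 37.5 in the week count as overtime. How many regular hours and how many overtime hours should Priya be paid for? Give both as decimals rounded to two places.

Wed: 9:41 AM–8:00 PM = 10 h 19 min; less 45 min break → 9 h 34 min
Thu: 10:50 AM–9:56 PM = 11 h 6 min; less 45 min break → 10 h 21 min
Fri: 6:13 AM–11:14 AM = 5 h 1 min; less 45 min break → 4 h 16 min
Sat: 6:32 AM–11:43 AM = 5 h 11 min; less 45 min break → 4 h 26 min
Sun: 10:31 AM–6:05 PM = 7 h 34 min; less 45 min break → 6 h 49 min
Total worked: 35 h 26 min = 35.43 h.
Threshold 37.5 h → overtime 0 h 0 min, regular 35 h 26 min.

Regular 35.43 hours, overtime 0.00 hours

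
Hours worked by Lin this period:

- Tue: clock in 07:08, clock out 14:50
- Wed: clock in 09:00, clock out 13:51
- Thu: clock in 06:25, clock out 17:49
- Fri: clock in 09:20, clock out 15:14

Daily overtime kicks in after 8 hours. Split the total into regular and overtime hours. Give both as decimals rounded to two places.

Regular 26.45 hours, overtime 3.40 hours

Tue: 07:08–14:50 = 7 h 42 min
Wed: 09:00–13:51 = 4 h 51 min
Thu: 06:25–17:49 = 11 h 24 min
Fri: 09:20–15:14 = 5 h 54 min
Tue reg 7 h 42 min / OT 0 h 0 min; Wed reg 4 h 51 min / OT 0 h 0 min; Thu reg 8 h 0 min / OT 3 h 24 min; Fri reg 5 h 54 min / OT 0 h 0 min.
Totals: regular 26 h 27 min, overtime 3 h 24 min.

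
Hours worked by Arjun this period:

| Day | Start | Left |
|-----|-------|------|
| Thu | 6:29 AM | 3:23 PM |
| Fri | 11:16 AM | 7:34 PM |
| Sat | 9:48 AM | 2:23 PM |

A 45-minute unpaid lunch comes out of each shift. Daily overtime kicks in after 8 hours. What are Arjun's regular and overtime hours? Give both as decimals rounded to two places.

Thu: 6:29 AM–3:23 PM = 8 h 54 min; less 45 min break → 8 h 9 min
Fri: 11:16 AM–7:34 PM = 8 h 18 min; less 45 min break → 7 h 33 min
Sat: 9:48 AM–2:23 PM = 4 h 35 min; less 45 min break → 3 h 50 min
Thu reg 8 h 0 min / OT 0 h 9 min; Fri reg 7 h 33 min / OT 0 h 0 min; Sat reg 3 h 50 min / OT 0 h 0 min.
Totals: regular 19 h 23 min, overtime 0 h 9 min.

Regular 19.38 hours, overtime 0.15 hours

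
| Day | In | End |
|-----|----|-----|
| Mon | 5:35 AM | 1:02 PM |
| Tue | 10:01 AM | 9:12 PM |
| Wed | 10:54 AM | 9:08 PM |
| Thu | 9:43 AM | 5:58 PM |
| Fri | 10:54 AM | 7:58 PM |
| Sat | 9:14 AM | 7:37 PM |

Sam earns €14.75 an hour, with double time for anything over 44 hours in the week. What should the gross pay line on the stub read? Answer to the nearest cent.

Mon: 5:35 AM–1:02 PM = 7 h 27 min
Tue: 10:01 AM–9:12 PM = 11 h 11 min
Wed: 10:54 AM–9:08 PM = 10 h 14 min
Thu: 9:43 AM–5:58 PM = 8 h 15 min
Fri: 10:54 AM–7:58 PM = 9 h 4 min
Sat: 9:14 AM–7:37 PM = 10 h 23 min
Total worked: 56 h 34 min = 3394 min.
Regular 44 h 0 min = 2640 min at €14.75/h; overtime 12 h 34 min = 754 min at €29.50/h.
Pay = (2640 × €14.75 + 754 × €29.50) ÷ 60 = €1019.72.

€1019.72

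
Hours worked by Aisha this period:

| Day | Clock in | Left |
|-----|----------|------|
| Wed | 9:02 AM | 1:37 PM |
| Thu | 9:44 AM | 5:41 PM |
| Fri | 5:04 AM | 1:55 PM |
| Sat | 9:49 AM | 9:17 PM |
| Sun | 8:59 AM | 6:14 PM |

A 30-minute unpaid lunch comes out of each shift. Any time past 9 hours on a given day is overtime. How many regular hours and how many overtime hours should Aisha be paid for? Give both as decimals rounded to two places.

Regular 37.63 hours, overtime 1.97 hours

Wed: 9:02 AM–1:37 PM = 4 h 35 min; less 30 min break → 4 h 5 min
Thu: 9:44 AM–5:41 PM = 7 h 57 min; less 30 min break → 7 h 27 min
Fri: 5:04 AM–1:55 PM = 8 h 51 min; less 30 min break → 8 h 21 min
Sat: 9:49 AM–9:17 PM = 11 h 28 min; less 30 min break → 10 h 58 min
Sun: 8:59 AM–6:14 PM = 9 h 15 min; less 30 min break → 8 h 45 min
Wed reg 4 h 5 min / OT 0 h 0 min; Thu reg 7 h 27 min / OT 0 h 0 min; Fri reg 8 h 21 min / OT 0 h 0 min; Sat reg 9 h 0 min / OT 1 h 58 min; Sun reg 8 h 45 min / OT 0 h 0 min.
Totals: regular 37 h 38 min, overtime 1 h 58 min.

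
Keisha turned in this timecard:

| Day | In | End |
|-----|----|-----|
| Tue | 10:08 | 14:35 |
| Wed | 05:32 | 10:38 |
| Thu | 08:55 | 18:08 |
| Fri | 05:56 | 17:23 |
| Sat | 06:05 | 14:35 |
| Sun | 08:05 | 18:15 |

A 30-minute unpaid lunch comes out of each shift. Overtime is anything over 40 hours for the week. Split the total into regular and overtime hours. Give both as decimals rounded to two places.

Regular 40.00 hours, overtime 5.88 hours

Tue: 10:08–14:35 = 4 h 27 min; less 30 min break → 3 h 57 min
Wed: 05:32–10:38 = 5 h 6 min; less 30 min break → 4 h 36 min
Thu: 08:55–18:08 = 9 h 13 min; less 30 min break → 8 h 43 min
Fri: 05:56–17:23 = 11 h 27 min; less 30 min break → 10 h 57 min
Sat: 06:05–14:35 = 8 h 30 min; less 30 min break → 8 h 0 min
Sun: 08:05–18:15 = 10 h 10 min; less 30 min break → 9 h 40 min
Total worked: 45 h 53 min = 45.88 h.
Threshold 40 h → overtime 5 h 53 min, regular 40 h 0 min.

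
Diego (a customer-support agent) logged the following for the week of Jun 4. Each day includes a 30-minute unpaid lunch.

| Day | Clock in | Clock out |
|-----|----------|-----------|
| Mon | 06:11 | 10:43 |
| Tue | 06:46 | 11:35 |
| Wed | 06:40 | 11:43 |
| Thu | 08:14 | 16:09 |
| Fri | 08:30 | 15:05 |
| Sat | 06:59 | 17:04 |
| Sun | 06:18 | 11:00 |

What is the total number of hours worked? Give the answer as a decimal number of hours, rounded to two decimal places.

40.18 hours

Mon: 06:11–10:43 = 4 h 32 min; less 30 min break → 4 h 2 min
Tue: 06:46–11:35 = 4 h 49 min; less 30 min break → 4 h 19 min
Wed: 06:40–11:43 = 5 h 3 min; less 30 min break → 4 h 33 min
Thu: 08:14–16:09 = 7 h 55 min; less 30 min break → 7 h 25 min
Fri: 08:30–15:05 = 6 h 35 min; less 30 min break → 6 h 5 min
Sat: 06:59–17:04 = 10 h 5 min; less 30 min break → 9 h 35 min
Sun: 06:18–11:00 = 4 h 42 min; less 30 min break → 4 h 12 min
Total: 4 h 2 min + 4 h 19 min + 4 h 33 min + 7 h 25 min + 6 h 5 min + 9 h 35 min + 4 h 12 min = 40 h 11 min.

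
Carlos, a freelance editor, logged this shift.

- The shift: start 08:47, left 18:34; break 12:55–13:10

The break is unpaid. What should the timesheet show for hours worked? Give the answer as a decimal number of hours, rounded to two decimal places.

The shift: 08:47–18:34 = 9 h 47 min; less 15 min break → 9 h 32 min

9.53 hours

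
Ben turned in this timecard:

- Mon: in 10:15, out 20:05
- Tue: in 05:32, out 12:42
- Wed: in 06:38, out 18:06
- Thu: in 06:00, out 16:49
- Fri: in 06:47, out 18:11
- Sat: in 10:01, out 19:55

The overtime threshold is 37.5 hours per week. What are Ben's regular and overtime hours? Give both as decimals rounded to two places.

Regular 37.50 hours, overtime 23.08 hours

Mon: 10:15–20:05 = 9 h 50 min
Tue: 05:32–12:42 = 7 h 10 min
Wed: 06:38–18:06 = 11 h 28 min
Thu: 06:00–16:49 = 10 h 49 min
Fri: 06:47–18:11 = 11 h 24 min
Sat: 10:01–19:55 = 9 h 54 min
Total worked: 60 h 35 min = 60.58 h.
Threshold 37.5 h → overtime 23 h 5 min, regular 37 h 30 min.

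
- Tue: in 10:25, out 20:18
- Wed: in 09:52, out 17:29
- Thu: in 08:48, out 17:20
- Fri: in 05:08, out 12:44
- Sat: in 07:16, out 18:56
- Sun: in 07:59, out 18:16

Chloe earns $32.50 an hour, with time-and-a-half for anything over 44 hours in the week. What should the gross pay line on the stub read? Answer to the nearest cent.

Tue: 10:25–20:18 = 9 h 53 min
Wed: 09:52–17:29 = 7 h 37 min
Thu: 08:48–17:20 = 8 h 32 min
Fri: 05:08–12:44 = 7 h 36 min
Sat: 07:16–18:56 = 11 h 40 min
Sun: 07:59–18:16 = 10 h 17 min
Total worked: 55 h 35 min = 3335 min.
Regular 44 h 0 min = 2640 min at $32.50/h; overtime 11 h 35 min = 695 min at $48.75/h.
Pay = (2640 × $32.50 + 695 × $48.75) ÷ 60 = $1994.69.

$1994.69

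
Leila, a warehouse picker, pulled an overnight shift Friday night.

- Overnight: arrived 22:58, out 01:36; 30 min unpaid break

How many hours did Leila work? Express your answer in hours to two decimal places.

Overnight: 22:58 → midnight = 1 h 2 min; midnight → 01:36 = 1 h 36 min; span 2 h 38 min; less 30 min break → 2 h 8 min

2.13 hours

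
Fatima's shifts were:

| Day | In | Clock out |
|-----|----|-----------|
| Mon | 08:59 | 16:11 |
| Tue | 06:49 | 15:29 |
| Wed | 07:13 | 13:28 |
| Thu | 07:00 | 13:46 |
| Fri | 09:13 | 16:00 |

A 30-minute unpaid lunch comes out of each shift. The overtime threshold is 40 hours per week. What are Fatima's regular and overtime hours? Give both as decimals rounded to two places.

Mon: 08:59–16:11 = 7 h 12 min; less 30 min break → 6 h 42 min
Tue: 06:49–15:29 = 8 h 40 min; less 30 min break → 8 h 10 min
Wed: 07:13–13:28 = 6 h 15 min; less 30 min break → 5 h 45 min
Thu: 07:00–13:46 = 6 h 46 min; less 30 min break → 6 h 16 min
Fri: 09:13–16:00 = 6 h 47 min; less 30 min break → 6 h 17 min
Total worked: 33 h 10 min = 33.17 h.
Threshold 40 h → overtime 0 h 0 min, regular 33 h 10 min.

Regular 33.17 hours, overtime 0.00 hours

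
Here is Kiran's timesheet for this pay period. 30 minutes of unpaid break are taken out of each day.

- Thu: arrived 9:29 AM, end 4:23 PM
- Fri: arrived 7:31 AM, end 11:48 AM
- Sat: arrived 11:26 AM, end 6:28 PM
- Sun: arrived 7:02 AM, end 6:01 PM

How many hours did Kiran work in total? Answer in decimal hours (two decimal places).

Thu: 9:29 AM–4:23 PM = 6 h 54 min; less 30 min break → 6 h 24 min
Fri: 7:31 AM–11:48 AM = 4 h 17 min; less 30 min break → 3 h 47 min
Sat: 11:26 AM–6:28 PM = 7 h 2 min; less 30 min break → 6 h 32 min
Sun: 7:02 AM–6:01 PM = 10 h 59 min; less 30 min break → 10 h 29 min
Total: 6 h 24 min + 3 h 47 min + 6 h 32 min + 10 h 29 min = 27 h 12 min.

27.20 hours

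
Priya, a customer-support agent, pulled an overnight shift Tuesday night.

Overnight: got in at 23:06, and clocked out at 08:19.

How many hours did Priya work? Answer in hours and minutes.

9 h 13 min

Overnight: 23:06 → midnight = 0 h 54 min; midnight → 08:19 = 8 h 19 min; span 9 h 13 min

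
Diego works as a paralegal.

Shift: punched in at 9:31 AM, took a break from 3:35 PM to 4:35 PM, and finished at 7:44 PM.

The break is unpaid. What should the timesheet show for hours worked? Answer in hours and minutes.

Shift: 9:31 AM–7:44 PM = 10 h 13 min; less 60 min break → 9 h 13 min

9 h 13 min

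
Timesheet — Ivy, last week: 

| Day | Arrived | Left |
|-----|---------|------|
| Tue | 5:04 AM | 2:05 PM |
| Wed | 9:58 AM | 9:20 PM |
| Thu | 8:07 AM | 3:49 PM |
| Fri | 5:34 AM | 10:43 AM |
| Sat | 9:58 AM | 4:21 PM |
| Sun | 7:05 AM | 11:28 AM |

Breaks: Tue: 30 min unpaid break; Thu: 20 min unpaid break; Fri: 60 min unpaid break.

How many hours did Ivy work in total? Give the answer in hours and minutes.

42 h 10 min

Tue: 5:04 AM–2:05 PM = 9 h 1 min; less 30 min break → 8 h 31 min
Wed: 9:58 AM–9:20 PM = 11 h 22 min
Thu: 8:07 AM–3:49 PM = 7 h 42 min; less 20 min break → 7 h 22 min
Fri: 5:34 AM–10:43 AM = 5 h 9 min; less 60 min break → 4 h 9 min
Sat: 9:58 AM–4:21 PM = 6 h 23 min
Sun: 7:05 AM–11:28 AM = 4 h 23 min
Total: 8 h 31 min + 11 h 22 min + 7 h 22 min + 4 h 9 min + 6 h 23 min + 4 h 23 min = 42 h 10 min.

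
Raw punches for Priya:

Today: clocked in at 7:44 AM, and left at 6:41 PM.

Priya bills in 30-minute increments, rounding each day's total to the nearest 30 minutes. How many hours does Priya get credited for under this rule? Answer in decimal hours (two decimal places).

Today: 7:44 AM–6:41 PM = 10 h 57 min → rounds to 11 h 0 min

11.00 hours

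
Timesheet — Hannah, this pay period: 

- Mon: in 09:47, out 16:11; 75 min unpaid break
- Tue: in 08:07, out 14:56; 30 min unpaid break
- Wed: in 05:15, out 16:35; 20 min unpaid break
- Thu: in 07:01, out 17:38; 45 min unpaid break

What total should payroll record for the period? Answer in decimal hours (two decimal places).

Mon: 09:47–16:11 = 6 h 24 min; less 75 min break → 5 h 9 min
Tue: 08:07–14:56 = 6 h 49 min; less 30 min break → 6 h 19 min
Wed: 05:15–16:35 = 11 h 20 min; less 20 min break → 11 h 0 min
Thu: 07:01–17:38 = 10 h 37 min; less 45 min break → 9 h 52 min
Total: 5 h 9 min + 6 h 19 min + 11 h 0 min + 9 h 52 min = 32 h 20 min.

32.33 hours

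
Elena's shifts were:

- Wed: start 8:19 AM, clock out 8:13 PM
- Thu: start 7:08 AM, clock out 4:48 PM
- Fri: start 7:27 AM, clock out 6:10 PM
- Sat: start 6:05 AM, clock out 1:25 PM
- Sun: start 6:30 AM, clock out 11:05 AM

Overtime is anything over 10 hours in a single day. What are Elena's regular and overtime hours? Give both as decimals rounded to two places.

Wed: 8:19 AM–8:13 PM = 11 h 54 min
Thu: 7:08 AM–4:48 PM = 9 h 40 min
Fri: 7:27 AM–6:10 PM = 10 h 43 min
Sat: 6:05 AM–1:25 PM = 7 h 20 min
Sun: 6:30 AM–11:05 AM = 4 h 35 min
Wed reg 10 h 0 min / OT 1 h 54 min; Thu reg 9 h 40 min / OT 0 h 0 min; Fri reg 10 h 0 min / OT 0 h 43 min; Sat reg 7 h 20 min / OT 0 h 0 min; Sun reg 4 h 35 min / OT 0 h 0 min.
Totals: regular 41 h 35 min, overtime 2 h 37 min.

Regular 41.58 hours, overtime 2.62 hours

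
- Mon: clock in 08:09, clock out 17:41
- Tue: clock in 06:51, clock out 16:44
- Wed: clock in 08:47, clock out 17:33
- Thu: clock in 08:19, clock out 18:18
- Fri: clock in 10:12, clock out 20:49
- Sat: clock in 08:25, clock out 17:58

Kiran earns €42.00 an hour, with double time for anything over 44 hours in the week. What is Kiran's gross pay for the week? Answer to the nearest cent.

Mon: 08:09–17:41 = 9 h 32 min
Tue: 06:51–16:44 = 9 h 53 min
Wed: 08:47–17:33 = 8 h 46 min
Thu: 08:19–18:18 = 9 h 59 min
Fri: 10:12–20:49 = 10 h 37 min
Sat: 08:25–17:58 = 9 h 33 min
Total worked: 58 h 20 min = 3500 min.
Regular 44 h 0 min = 2640 min at €42.00/h; overtime 14 h 20 min = 860 min at €84.00/h.
Pay = (2640 × €42.00 + 860 × €84.00) ÷ 60 = €3052.00.

€3052.00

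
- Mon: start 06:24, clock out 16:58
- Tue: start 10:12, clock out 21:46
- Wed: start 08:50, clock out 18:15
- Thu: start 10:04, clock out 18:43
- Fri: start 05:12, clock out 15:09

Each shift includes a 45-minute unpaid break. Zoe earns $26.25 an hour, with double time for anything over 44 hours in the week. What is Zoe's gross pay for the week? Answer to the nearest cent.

Mon: 06:24–16:58 = 10 h 34 min; less 45 min break → 9 h 49 min
Tue: 10:12–21:46 = 11 h 34 min; less 45 min break → 10 h 49 min
Wed: 08:50–18:15 = 9 h 25 min; less 45 min break → 8 h 40 min
Thu: 10:04–18:43 = 8 h 39 min; less 45 min break → 7 h 54 min
Fri: 05:12–15:09 = 9 h 57 min; less 45 min break → 9 h 12 min
Total worked: 46 h 24 min = 2784 min.
Regular 44 h 0 min = 2640 min at $26.25/h; overtime 2 h 24 min = 144 min at $52.50/h.
Pay = (2640 × $26.25 + 144 × $52.50) ÷ 60 = $1281.00.

$1281.00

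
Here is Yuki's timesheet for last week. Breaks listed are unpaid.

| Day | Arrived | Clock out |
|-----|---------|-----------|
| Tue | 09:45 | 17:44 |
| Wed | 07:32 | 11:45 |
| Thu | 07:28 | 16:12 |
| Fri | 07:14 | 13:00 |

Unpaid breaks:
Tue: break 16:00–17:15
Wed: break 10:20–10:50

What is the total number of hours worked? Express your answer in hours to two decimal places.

24.95 hours

Tue: 09:45–17:44 = 7 h 59 min; less 75 min break → 6 h 44 min
Wed: 07:32–11:45 = 4 h 13 min; less 30 min break → 3 h 43 min
Thu: 07:28–16:12 = 8 h 44 min
Fri: 07:14–13:00 = 5 h 46 min
Total: 6 h 44 min + 3 h 43 min + 8 h 44 min + 5 h 46 min = 24 h 57 min.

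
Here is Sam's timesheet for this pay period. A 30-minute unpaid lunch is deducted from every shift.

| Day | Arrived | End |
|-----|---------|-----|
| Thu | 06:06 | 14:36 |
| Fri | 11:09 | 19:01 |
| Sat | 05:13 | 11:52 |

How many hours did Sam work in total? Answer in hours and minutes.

Thu: 06:06–14:36 = 8 h 30 min; less 30 min break → 8 h 0 min
Fri: 11:09–19:01 = 7 h 52 min; less 30 min break → 7 h 22 min
Sat: 05:13–11:52 = 6 h 39 min; less 30 min break → 6 h 9 min
Total: 8 h 0 min + 7 h 22 min + 6 h 9 min = 21 h 31 min.

21 h 31 min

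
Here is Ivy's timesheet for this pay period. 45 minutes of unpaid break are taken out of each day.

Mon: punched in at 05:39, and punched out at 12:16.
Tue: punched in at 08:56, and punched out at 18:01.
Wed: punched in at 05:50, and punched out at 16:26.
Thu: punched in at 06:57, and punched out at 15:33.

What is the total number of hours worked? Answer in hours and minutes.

31 h 54 min

Mon: 05:39–12:16 = 6 h 37 min; less 45 min break → 5 h 52 min
Tue: 08:56–18:01 = 9 h 5 min; less 45 min break → 8 h 20 min
Wed: 05:50–16:26 = 10 h 36 min; less 45 min break → 9 h 51 min
Thu: 06:57–15:33 = 8 h 36 min; less 45 min break → 7 h 51 min
Total: 5 h 52 min + 8 h 20 min + 9 h 51 min + 7 h 51 min = 31 h 54 min.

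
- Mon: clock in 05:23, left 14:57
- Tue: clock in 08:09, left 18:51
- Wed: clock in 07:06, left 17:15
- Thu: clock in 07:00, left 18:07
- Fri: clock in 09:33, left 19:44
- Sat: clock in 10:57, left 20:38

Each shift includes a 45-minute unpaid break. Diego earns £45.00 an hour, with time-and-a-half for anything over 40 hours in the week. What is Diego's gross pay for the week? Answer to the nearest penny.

Mon: 05:23–14:57 = 9 h 34 min; less 45 min break → 8 h 49 min
Tue: 08:09–18:51 = 10 h 42 min; less 45 min break → 9 h 57 min
Wed: 07:06–17:15 = 10 h 9 min; less 45 min break → 9 h 24 min
Thu: 07:00–18:07 = 11 h 7 min; less 45 min break → 10 h 22 min
Fri: 09:33–19:44 = 10 h 11 min; less 45 min break → 9 h 26 min
Sat: 10:57–20:38 = 9 h 41 min; less 45 min break → 8 h 56 min
Total worked: 56 h 54 min = 3414 min.
Regular 40 h 0 min = 2400 min at £45.00/h; overtime 16 h 54 min = 1014 min at £67.50/h.
Pay = (2400 × £45.00 + 1014 × £67.50) ÷ 60 = £2940.75.

£2940.75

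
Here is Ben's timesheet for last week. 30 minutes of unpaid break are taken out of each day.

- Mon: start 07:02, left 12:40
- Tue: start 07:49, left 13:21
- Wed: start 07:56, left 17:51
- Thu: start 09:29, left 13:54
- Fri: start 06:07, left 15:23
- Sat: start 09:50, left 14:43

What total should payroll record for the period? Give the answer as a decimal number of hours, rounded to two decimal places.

36.65 hours

Mon: 07:02–12:40 = 5 h 38 min; less 30 min break → 5 h 8 min
Tue: 07:49–13:21 = 5 h 32 min; less 30 min break → 5 h 2 min
Wed: 07:56–17:51 = 9 h 55 min; less 30 min break → 9 h 25 min
Thu: 09:29–13:54 = 4 h 25 min; less 30 min break → 3 h 55 min
Fri: 06:07–15:23 = 9 h 16 min; less 30 min break → 8 h 46 min
Sat: 09:50–14:43 = 4 h 53 min; less 30 min break → 4 h 23 min
Total: 5 h 8 min + 5 h 2 min + 9 h 25 min + 3 h 55 min + 8 h 46 min + 4 h 23 min = 36 h 39 min.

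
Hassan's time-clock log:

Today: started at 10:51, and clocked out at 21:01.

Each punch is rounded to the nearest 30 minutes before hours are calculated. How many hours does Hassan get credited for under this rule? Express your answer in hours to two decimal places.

10.00 hours

Today: in 10:51→11:00, out 21:01→21:00; 10 h 0 min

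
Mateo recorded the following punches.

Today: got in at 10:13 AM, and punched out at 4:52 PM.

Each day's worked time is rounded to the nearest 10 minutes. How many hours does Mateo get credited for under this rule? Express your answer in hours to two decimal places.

6.67 hours

Today: 10:13 AM–4:52 PM = 6 h 39 min → rounds to 6 h 40 min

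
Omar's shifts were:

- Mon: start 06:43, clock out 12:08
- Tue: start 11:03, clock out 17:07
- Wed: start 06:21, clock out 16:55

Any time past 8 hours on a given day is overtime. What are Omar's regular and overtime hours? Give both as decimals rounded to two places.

Regular 19.48 hours, overtime 2.57 hours

Mon: 06:43–12:08 = 5 h 25 min
Tue: 11:03–17:07 = 6 h 4 min
Wed: 06:21–16:55 = 10 h 34 min
Mon reg 5 h 25 min / OT 0 h 0 min; Tue reg 6 h 4 min / OT 0 h 0 min; Wed reg 8 h 0 min / OT 2 h 34 min.
Totals: regular 19 h 29 min, overtime 2 h 34 min.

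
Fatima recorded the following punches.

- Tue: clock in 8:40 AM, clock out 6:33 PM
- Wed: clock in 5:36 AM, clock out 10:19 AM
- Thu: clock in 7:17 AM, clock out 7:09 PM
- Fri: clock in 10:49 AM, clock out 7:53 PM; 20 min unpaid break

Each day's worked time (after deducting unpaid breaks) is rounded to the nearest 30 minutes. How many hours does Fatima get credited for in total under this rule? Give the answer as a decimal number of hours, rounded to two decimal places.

Tue: 8:40 AM–6:33 PM = 9 h 53 min → rounds to 10 h 0 min
Wed: 5:36 AM–10:19 AM = 4 h 43 min → rounds to 4 h 30 min
Thu: 7:17 AM–7:09 PM = 11 h 52 min → rounds to 12 h 0 min
Fri: 10:49 AM–7:53 PM = 9 h 4 min − 20 min = 8 h 44 min → rounds to 8 h 30 min
Total credited: 35 h 0 min.

35.00 hours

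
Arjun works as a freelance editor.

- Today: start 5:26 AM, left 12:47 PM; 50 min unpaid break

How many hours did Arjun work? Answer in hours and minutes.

Today: 5:26 AM–12:47 PM = 7 h 21 min; less 50 min break → 6 h 31 min

6 h 31 min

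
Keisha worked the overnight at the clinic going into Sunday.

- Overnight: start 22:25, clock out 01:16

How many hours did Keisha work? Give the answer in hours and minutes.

2 h 51 min

Overnight: 22:25 → midnight = 1 h 35 min; midnight → 01:16 = 1 h 16 min; span 2 h 51 min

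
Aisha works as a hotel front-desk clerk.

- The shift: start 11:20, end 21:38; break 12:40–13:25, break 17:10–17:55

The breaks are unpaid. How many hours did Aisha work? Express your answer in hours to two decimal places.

The shift: 11:20–21:38 = 10 h 18 min; less 90 min break → 8 h 48 min

8.80 hours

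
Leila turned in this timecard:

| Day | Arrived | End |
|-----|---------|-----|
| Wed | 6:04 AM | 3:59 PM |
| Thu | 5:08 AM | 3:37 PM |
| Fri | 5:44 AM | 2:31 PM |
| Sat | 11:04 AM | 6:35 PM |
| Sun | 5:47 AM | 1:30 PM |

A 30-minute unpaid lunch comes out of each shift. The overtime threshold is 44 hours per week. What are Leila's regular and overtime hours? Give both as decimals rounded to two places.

Wed: 6:04 AM–3:59 PM = 9 h 55 min; less 30 min break → 9 h 25 min
Thu: 5:08 AM–3:37 PM = 10 h 29 min; less 30 min break → 9 h 59 min
Fri: 5:44 AM–2:31 PM = 8 h 47 min; less 30 min break → 8 h 17 min
Sat: 11:04 AM–6:35 PM = 7 h 31 min; less 30 min break → 7 h 1 min
Sun: 5:47 AM–1:30 PM = 7 h 43 min; less 30 min break → 7 h 13 min
Total worked: 41 h 55 min = 41.92 h.
Threshold 44 h → overtime 0 h 0 min, regular 41 h 55 min.

Regular 41.92 hours, overtime 0.00 hours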